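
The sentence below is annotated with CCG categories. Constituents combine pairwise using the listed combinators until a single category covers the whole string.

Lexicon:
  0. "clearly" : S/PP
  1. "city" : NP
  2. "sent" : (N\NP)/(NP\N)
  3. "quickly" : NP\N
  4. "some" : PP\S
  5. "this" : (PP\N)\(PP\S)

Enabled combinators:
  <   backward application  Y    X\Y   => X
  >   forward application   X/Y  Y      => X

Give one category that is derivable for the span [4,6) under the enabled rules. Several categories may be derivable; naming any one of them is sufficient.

[0,6] S   >
  [0,1] "clearly" : S/PP
  [1,6] PP   <
    [1,4] N   <
      [1,2] "city" : NP
      [2,4] N\NP   >
        [2,3] "sent" : (N\NP)/(NP\N)
        [3,4] "quickly" : NP\N
    [4,6] PP\N   <
      [4,5] "some" : PP\S
      [5,6] "this" : (PP\N)\(PP\S)

PP\N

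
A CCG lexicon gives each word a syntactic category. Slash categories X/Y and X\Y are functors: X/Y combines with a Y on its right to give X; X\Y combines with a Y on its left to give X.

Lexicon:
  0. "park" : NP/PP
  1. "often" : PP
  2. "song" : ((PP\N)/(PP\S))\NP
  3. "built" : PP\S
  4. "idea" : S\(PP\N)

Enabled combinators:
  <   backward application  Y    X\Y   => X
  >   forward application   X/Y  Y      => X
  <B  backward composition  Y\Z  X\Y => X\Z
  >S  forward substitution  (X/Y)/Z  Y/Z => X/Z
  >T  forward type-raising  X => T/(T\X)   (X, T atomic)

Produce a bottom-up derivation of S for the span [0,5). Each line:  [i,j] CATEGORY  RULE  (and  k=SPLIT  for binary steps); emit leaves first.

[0,5] S   <
  [0,4] PP\N   >
    [0,3] (PP\N)/(PP\S)   <
      [0,2] NP   >
        [0,1] "park" : NP/PP
        [1,2] "often" : PP
      [2,3] "song" : ((PP\N)/(PP\S))\NP
    [3,4] "built" : PP\S
  [4,5] "idea" : S\(PP\N)

[0,1] NP/PP  lex  "park"
[1,2] PP  lex  "often"
[0,2] NP  >  k=1
[2,3] ((PP\N)/(PP\S))\NP  lex  "song"
[0,3] (PP\N)/(PP\S)  <  k=2
[3,4] PP\S  lex  "built"
[0,4] PP\N  >  k=3
[4,5] S\(PP\N)  lex  "idea"
[0,5] S  <  k=4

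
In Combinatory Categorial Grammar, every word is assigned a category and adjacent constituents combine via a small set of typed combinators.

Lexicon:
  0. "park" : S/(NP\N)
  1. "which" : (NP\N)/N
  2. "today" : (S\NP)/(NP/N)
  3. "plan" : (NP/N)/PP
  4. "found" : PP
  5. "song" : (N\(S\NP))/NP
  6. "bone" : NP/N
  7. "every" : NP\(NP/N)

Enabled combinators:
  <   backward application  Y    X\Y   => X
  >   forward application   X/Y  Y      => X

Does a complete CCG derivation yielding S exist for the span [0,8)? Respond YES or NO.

[0,8] S   >
  [0,1] "park" : S/(NP\N)
  [1,8] NP\N   >
    [1,2] "which" : (NP\N)/N
    [2,8] N   <
      [2,5] S\NP   >
        [2,3] "today" : (S\NP)/(NP/N)
        [3,5] NP/N   >
          [3,4] "plan" : (NP/N)/PP
          [4,5] "found" : PP
      [5,8] N\(S\NP)   >
        [5,6] "song" : (N\(S\NP))/NP
        [6,8] NP   <
          [6,7] "bone" : NP/N
          [7,8] "every" : NP\(NP/N)

YES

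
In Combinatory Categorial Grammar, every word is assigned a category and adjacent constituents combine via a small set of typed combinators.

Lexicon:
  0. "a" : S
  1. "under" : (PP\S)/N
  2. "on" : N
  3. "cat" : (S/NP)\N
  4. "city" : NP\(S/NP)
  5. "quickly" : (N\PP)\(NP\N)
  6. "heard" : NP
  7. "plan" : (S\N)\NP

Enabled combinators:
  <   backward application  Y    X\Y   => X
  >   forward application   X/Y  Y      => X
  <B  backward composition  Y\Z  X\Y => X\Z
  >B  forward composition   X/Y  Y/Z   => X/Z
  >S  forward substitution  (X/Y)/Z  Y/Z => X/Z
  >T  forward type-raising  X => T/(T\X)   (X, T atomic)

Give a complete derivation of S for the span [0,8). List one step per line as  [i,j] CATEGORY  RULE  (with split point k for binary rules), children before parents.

[0,8] S   <
  [0,3] PP   <
    [0,1] "a" : S
    [1,3] PP\S   >
      [1,2] "under" : (PP\S)/N
      [2,3] "on" : N
  [3,8] S\PP   <B
    [3,6] N\PP   <
      [3,5] NP\N   <B
        [3,4] "cat" : (S/NP)\N
        [4,5] "city" : NP\(S/NP)
      [5,6] "quickly" : (N\PP)\(NP\N)
    [6,8] S\N   <
      [6,7] "heard" : NP
      [7,8] "plan" : (S\N)\NP

[0,1] S  lex  "a"
[1,2] (PP\S)/N  lex  "under"
[2,3] N  lex  "on"
[1,3] PP\S  >  k=2
[0,3] PP  <  k=1
[3,4] (S/NP)\N  lex  "cat"
[4,5] NP\(S/NP)  lex  "city"
[3,5] NP\N  <B  k=4
[5,6] (N\PP)\(NP\N)  lex  "quickly"
[3,6] N\PP  <  k=5
[6,7] NP  lex  "heard"
[7,8] (S\N)\NP  lex  "plan"
[6,8] S\N  <  k=7
[3,8] S\PP  <B  k=6
[0,8] S  <  k=3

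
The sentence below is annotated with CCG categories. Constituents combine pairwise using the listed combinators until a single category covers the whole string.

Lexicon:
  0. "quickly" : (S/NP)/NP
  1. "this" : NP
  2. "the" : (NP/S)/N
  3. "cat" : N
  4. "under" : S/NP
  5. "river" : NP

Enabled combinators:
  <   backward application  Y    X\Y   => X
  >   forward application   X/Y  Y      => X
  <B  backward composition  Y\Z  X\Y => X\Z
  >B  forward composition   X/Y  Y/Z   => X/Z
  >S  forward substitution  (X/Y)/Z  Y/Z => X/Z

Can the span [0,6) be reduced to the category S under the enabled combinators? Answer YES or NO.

YES

[0,6] S   >
  [0,2] S/NP   >
    [0,1] "quickly" : (S/NP)/NP
    [1,2] "this" : NP
  [2,6] NP   >
    [2,4] NP/S   >
      [2,3] "the" : (NP/S)/N
      [3,4] "cat" : N
    [4,6] S   >
      [4,5] "under" : S/NP
      [5,6] "river" : NP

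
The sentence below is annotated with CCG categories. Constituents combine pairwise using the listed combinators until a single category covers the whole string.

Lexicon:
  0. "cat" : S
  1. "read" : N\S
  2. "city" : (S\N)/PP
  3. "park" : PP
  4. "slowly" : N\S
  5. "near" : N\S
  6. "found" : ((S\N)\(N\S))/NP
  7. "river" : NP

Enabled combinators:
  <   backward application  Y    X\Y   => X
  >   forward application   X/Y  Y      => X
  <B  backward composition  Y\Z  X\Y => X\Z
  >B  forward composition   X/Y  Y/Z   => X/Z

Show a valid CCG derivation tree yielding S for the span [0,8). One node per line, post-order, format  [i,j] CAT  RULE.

[0,8] S   <
  [0,5] N   <
    [0,4] S   <
      [0,2] N   <
        [0,1] "cat" : S
        [1,2] "read" : N\S
      [2,4] S\N   >
        [2,3] "city" : (S\N)/PP
        [3,4] "park" : PP
    [4,5] "slowly" : N\S
  [5,8] S\N   <
    [5,6] "near" : N\S
    [6,8] (S\N)\(N\S)   >
      [6,7] "found" : ((S\N)\(N\S))/NP
      [7,8] "river" : NP

[0,1] S  lex  "cat"
[1,2] N\S  lex  "read"
[0,2] N  <  k=1
[2,3] (S\N)/PP  lex  "city"
[3,4] PP  lex  "park"
[2,4] S\N  >  k=3
[0,4] S  <  k=2
[4,5] N\S  lex  "slowly"
[0,5] N  <  k=4
[5,6] N\S  lex  "near"
[6,7] ((S\N)\(N\S))/NP  lex  "found"
[7,8] NP  lex  "river"
[6,8] (S\N)\(N\S)  >  k=7
[5,8] S\N  <  k=6
[0,8] S  <  k=5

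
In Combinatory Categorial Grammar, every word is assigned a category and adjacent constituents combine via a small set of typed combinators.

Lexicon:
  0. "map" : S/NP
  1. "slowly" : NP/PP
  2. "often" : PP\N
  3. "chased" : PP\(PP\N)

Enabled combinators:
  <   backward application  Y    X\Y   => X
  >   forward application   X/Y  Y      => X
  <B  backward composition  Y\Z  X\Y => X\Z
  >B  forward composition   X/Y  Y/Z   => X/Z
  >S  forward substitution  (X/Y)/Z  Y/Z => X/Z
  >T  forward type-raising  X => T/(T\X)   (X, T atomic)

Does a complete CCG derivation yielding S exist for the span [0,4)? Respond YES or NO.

YES

[0,4] S   >
  [0,2] S/PP   >B
    [0,1] "map" : S/NP
    [1,2] "slowly" : NP/PP
  [2,4] PP   <
    [2,3] "often" : PP\N
    [3,4] "chased" : PP\(PP\N)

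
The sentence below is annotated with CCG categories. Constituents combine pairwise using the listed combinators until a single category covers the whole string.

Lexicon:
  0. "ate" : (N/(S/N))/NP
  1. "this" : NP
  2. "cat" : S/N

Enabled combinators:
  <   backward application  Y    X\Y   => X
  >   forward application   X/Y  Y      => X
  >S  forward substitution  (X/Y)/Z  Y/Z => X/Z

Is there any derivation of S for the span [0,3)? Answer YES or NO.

(N/(S/N))/NP NP S/N
CKY chart[0,3] = {N}; S ∉ chart

NO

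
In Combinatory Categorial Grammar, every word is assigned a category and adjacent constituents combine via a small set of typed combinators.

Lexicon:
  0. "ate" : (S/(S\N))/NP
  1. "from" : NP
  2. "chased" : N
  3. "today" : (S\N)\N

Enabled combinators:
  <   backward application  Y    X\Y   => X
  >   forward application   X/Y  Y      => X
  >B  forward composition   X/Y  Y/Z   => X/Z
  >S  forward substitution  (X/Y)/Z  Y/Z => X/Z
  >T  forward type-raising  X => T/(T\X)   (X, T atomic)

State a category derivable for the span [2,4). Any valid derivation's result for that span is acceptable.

S\N

[0,4] S   >
  [0,2] S/(S\N)   >
    [0,1] "ate" : (S/(S\N))/NP
    [1,2] "from" : NP
  [2,4] S\N   <
    [2,3] "chased" : N
    [3,4] "today" : (S\N)\N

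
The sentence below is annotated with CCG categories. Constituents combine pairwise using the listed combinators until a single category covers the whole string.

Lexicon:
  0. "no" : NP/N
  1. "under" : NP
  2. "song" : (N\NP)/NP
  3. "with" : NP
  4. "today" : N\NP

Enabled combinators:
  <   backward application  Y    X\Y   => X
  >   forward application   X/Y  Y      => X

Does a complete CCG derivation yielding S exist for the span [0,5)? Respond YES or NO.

NO

NP/N NP (N\NP)/NP NP N\NP
CKY chart[0,5] = {N}; S ∉ chart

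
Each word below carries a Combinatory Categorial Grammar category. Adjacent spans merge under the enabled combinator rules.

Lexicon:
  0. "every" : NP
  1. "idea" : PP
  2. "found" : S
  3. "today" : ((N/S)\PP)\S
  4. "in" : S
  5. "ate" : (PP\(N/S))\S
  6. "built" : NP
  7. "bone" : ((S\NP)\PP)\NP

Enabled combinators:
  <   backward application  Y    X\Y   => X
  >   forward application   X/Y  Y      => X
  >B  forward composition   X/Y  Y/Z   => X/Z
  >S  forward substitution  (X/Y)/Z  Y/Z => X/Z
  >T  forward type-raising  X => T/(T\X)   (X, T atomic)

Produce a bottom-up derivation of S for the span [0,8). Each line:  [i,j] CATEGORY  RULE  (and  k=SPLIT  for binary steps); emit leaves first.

[0,1] NP  lex  "every"
[1,2] PP  lex  "idea"
[2,3] S  lex  "found"
[3,4] ((N/S)\PP)\S  lex  "today"
[2,4] (N/S)\PP  <  k=3
[1,4] N/S  <  k=2
[4,5] S  lex  "in"
[5,6] (PP\(N/S))\S  lex  "ate"
[4,6] PP\(N/S)  <  k=5
[1,6] PP  <  k=4
[6,7] NP  lex  "built"
[7,8] ((S\NP)\PP)\NP  lex  "bone"
[6,8] (S\NP)\PP  <  k=7
[1,8] S\NP  <  k=6
[0,8] S  <  k=1

[0,8] S   <
  [0,1] "every" : NP
  [1,8] S\NP   <
    [1,6] PP   <
      [1,4] N/S   <
        [1,2] "idea" : PP
        [2,4] (N/S)\PP   <
          [2,3] "found" : S
          [3,4] "today" : ((N/S)\PP)\S
      [4,6] PP\(N/S)   <
        [4,5] "in" : S
        [5,6] "ate" : (PP\(N/S))\S
    [6,8] (S\NP)\PP   <
      [6,7] "built" : NP
      [7,8] "bone" : ((S\NP)\PP)\NP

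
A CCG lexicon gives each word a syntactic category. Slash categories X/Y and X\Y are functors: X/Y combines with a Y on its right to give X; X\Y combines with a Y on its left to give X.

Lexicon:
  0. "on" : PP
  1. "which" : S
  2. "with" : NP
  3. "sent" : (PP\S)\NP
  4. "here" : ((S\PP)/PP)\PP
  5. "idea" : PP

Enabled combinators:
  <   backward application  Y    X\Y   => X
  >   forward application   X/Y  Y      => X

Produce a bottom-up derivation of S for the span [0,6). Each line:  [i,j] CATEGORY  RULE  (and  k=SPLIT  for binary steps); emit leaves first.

[0,1] PP  lex  "on"
[1,2] S  lex  "which"
[2,3] NP  lex  "with"
[3,4] (PP\S)\NP  lex  "sent"
[2,4] PP\S  <  k=3
[1,4] PP  <  k=2
[4,5] ((S\PP)/PP)\PP  lex  "here"
[1,5] (S\PP)/PP  <  k=4
[5,6] PP  lex  "idea"
[1,6] S\PP  >  k=5
[0,6] S  <  k=1

[0,6] S   <
  [0,1] "on" : PP
  [1,6] S\PP   >
    [1,5] (S\PP)/PP   <
      [1,4] PP   <
        [1,2] "which" : S
        [2,4] PP\S   <
          [2,3] "with" : NP
          [3,4] "sent" : (PP\S)\NP
      [4,5] "here" : ((S\PP)/PP)\PP
    [5,6] "idea" : PP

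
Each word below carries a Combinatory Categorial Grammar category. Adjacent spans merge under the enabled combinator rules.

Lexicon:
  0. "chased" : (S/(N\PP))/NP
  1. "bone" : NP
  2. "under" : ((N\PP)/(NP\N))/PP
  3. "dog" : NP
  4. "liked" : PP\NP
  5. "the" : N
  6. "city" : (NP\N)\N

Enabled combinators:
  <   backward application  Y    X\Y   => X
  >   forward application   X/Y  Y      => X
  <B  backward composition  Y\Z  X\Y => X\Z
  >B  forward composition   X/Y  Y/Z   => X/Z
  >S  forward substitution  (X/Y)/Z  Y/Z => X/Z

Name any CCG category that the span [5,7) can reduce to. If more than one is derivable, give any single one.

[0,7] S   >
  [0,2] S/(N\PP)   >
    [0,1] "chased" : (S/(N\PP))/NP
    [1,2] "bone" : NP
  [2,7] N\PP   >
    [2,5] (N\PP)/(NP\N)   >
      [2,3] "under" : ((N\PP)/(NP\N))/PP
      [3,5] PP   <
        [3,4] "dog" : NP
        [4,5] "liked" : PP\NP
    [5,7] NP\N   <
      [5,6] "the" : N
      [6,7] "city" : (NP\N)\N

NP\N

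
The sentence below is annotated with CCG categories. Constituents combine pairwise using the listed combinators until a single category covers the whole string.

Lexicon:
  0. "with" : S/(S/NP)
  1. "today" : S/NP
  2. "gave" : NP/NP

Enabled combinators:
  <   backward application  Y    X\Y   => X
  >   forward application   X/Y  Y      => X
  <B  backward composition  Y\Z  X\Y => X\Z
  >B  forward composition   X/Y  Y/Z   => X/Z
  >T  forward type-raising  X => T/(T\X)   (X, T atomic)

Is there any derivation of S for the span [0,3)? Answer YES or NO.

[0,3] S   >
  [0,1] "with" : S/(S/NP)
  [1,3] S/NP   >B
    [1,2] "today" : S/NP
    [2,3] "gave" : NP/NP

YES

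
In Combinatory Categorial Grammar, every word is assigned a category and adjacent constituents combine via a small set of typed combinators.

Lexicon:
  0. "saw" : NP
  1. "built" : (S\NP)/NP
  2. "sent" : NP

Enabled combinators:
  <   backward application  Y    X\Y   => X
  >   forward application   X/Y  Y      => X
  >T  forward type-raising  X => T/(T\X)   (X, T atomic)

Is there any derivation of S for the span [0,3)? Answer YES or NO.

[0,3] S   <
  [0,1] "saw" : NP
  [1,3] S\NP   >
    [1,2] "built" : (S\NP)/NP
    [2,3] "sent" : NP

YES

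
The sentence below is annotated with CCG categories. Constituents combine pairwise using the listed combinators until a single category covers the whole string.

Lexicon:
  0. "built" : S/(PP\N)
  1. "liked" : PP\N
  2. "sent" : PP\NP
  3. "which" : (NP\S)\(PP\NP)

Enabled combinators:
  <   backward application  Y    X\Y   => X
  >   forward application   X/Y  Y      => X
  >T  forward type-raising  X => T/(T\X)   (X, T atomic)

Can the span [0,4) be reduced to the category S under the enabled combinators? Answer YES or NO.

NO

S/(PP\N) PP\N PP\NP (NP\S)\(PP\NP)
CKY chart[0,4] = {N/(N\NP), NP, NP/(NP\NP), PP/(PP\NP), S/(S\NP)}; S ∉ chart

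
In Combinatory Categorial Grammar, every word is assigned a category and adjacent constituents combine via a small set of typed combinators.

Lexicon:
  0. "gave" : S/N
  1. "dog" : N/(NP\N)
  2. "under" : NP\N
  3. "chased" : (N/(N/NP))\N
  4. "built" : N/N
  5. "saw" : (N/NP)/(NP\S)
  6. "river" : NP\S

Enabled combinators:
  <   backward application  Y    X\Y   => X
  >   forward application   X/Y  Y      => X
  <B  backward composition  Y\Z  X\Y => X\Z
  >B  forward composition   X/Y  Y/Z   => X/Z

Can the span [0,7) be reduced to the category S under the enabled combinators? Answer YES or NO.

[0,7] S   >
  [0,1] "gave" : S/N
  [1,7] N   >
    [1,4] N/(N/NP)   <
      [1,3] N   >
        [1,2] "dog" : N/(NP\N)
        [2,3] "under" : NP\N
      [3,4] "chased" : (N/(N/NP))\N
    [4,7] N/NP   >B
      [4,5] "built" : N/N
      [5,7] N/NP   >
        [5,6] "saw" : (N/NP)/(NP\S)
        [6,7] "river" : NP\S

YES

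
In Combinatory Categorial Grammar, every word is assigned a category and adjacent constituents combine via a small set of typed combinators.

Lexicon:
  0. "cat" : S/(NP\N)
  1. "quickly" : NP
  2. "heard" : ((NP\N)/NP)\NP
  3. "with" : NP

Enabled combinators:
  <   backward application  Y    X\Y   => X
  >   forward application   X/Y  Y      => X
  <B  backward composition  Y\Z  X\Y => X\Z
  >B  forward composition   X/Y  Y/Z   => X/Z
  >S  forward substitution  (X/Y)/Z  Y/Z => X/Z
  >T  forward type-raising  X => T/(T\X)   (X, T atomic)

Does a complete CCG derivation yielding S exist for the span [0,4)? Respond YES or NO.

[0,4] S   >
  [0,1] "cat" : S/(NP\N)
  [1,4] NP\N   >
    [1,3] (NP\N)/NP   <
      [1,2] "quickly" : NP
      [2,3] "heard" : ((NP\N)/NP)\NP
    [3,4] "with" : NP

YES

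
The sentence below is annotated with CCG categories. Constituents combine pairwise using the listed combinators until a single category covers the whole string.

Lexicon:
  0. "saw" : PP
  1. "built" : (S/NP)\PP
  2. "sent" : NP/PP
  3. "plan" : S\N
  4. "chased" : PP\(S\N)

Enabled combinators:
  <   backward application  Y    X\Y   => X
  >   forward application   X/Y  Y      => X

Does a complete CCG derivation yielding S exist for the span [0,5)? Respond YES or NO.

[0,5] S   >
  [0,2] S/NP   <
    [0,1] "saw" : PP
    [1,2] "built" : (S/NP)\PP
  [2,5] NP   >
    [2,3] "sent" : NP/PP
    [3,5] PP   <
      [3,4] "plan" : S\N
      [4,5] "chased" : PP\(S\N)

YES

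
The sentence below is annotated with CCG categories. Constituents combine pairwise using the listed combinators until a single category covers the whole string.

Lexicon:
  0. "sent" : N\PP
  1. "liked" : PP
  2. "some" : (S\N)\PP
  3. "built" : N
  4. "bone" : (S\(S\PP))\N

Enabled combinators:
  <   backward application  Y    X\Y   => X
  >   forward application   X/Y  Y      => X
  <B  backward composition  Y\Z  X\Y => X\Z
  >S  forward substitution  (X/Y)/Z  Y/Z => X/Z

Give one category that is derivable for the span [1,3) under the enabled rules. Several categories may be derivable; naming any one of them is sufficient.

[0,5] S   <
  [0,3] S\PP   <B
    [0,1] "sent" : N\PP
    [1,3] S\N   <
      [1,2] "liked" : PP
      [2,3] "some" : (S\N)\PP
  [3,5] S\(S\PP)   <
    [3,4] "built" : N
    [4,5] "bone" : (S\(S\PP))\N

S\N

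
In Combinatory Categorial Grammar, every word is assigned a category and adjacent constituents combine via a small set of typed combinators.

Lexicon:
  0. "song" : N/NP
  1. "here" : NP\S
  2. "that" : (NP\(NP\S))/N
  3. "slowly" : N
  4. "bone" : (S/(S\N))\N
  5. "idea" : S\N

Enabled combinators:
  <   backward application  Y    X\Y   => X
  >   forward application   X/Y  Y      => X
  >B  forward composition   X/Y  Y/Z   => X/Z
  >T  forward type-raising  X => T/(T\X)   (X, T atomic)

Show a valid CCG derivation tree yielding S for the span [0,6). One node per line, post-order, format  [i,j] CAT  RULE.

[0,6] S   >
  [0,5] S/(S\N)   <
    [0,4] N   >
      [0,1] "song" : N/NP
      [1,4] NP   <
        [1,2] "here" : NP\S
        [2,4] NP\(NP\S)   >
          [2,3] "that" : (NP\(NP\S))/N
          [3,4] "slowly" : N
    [4,5] "bone" : (S/(S\N))\N
  [5,6] "idea" : S\N

[0,1] N/NP  lex  "song"
[1,2] NP\S  lex  "here"
[2,3] (NP\(NP\S))/N  lex  "that"
[3,4] N  lex  "slowly"
[2,4] NP\(NP\S)  >  k=3
[1,4] NP  <  k=2
[0,4] N  >  k=1
[4,5] (S/(S\N))\N  lex  "bone"
[0,5] S/(S\N)  <  k=4
[5,6] S\N  lex  "idea"
[0,6] S  >  k=5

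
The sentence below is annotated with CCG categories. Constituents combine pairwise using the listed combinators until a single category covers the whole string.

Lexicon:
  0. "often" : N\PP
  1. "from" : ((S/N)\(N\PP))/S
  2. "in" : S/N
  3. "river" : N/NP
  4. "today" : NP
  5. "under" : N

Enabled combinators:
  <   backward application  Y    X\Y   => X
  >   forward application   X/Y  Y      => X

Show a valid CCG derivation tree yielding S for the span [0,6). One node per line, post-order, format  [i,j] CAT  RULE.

[0,6] S   >
  [0,5] S/N   <
    [0,1] "often" : N\PP
    [1,5] (S/N)\(N\PP)   >
      [1,2] "from" : ((S/N)\(N\PP))/S
      [2,5] S   >
        [2,3] "in" : S/N
        [3,5] N   >
          [3,4] "river" : N/NP
          [4,5] "today" : NP
  [5,6] "under" : N

[0,1] N\PP  lex  "often"
[1,2] ((S/N)\(N\PP))/S  lex  "from"
[2,3] S/N  lex  "in"
[3,4] N/NP  lex  "river"
[4,5] NP  lex  "today"
[3,5] N  >  k=4
[2,5] S  >  k=3
[1,5] (S/N)\(N\PP)  >  k=2
[0,5] S/N  <  k=1
[5,6] N  lex  "under"
[0,6] S  >  k=5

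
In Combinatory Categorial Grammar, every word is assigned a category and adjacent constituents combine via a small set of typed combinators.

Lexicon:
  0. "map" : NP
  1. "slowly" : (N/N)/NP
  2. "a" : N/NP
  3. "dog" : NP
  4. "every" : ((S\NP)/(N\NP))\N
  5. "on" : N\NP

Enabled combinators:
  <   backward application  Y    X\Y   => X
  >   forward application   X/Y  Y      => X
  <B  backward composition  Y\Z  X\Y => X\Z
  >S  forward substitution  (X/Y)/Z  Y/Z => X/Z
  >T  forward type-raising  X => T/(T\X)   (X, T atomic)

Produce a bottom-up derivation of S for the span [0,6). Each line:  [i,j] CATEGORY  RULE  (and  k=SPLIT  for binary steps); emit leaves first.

[0,6] S   >
  [0,1] S/(S\NP)   >T
    [0,1] "map" : NP
  [1,6] S\NP   >
    [1,5] (S\NP)/(N\NP)   <
      [1,4] N   >
        [1,3] N/NP   >S
          [1,2] "slowly" : (N/N)/NP
          [2,3] "a" : N/NP
        [3,4] "dog" : NP
      [4,5] "every" : ((S\NP)/(N\NP))\N
    [5,6] "on" : N\NP

[0,1] NP  lex  "map"
[0,1] S/(S\NP)  >T
[1,2] (N/N)/NP  lex  "slowly"
[2,3] N/NP  lex  "a"
[1,3] N/NP  >S  k=2
[3,4] NP  lex  "dog"
[1,4] N  >  k=3
[4,5] ((S\NP)/(N\NP))\N  lex  "every"
[1,5] (S\NP)/(N\NP)  <  k=4
[5,6] N\NP  lex  "on"
[1,6] S\NP  >  k=5
[0,6] S  >  k=1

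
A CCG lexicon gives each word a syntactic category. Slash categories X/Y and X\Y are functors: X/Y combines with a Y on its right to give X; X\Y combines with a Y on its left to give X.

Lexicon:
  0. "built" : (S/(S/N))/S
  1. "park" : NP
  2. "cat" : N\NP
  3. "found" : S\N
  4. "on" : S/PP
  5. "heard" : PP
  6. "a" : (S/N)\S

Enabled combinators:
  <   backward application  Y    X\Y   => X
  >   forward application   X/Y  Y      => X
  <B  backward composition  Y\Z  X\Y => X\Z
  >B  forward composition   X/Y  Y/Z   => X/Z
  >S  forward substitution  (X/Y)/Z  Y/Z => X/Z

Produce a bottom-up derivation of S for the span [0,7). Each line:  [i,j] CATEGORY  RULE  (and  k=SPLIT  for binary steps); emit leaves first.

[0,7] S   >
  [0,4] S/(S/N)   >
    [0,1] "built" : (S/(S/N))/S
    [1,4] S   <
      [1,3] N   <
        [1,2] "park" : NP
        [2,3] "cat" : N\NP
      [3,4] "found" : S\N
  [4,7] S/N   <
    [4,6] S   >
      [4,5] "on" : S/PP
      [5,6] "heard" : PP
    [6,7] "a" : (S/N)\S

[0,1] (S/(S/N))/S  lex  "built"
[1,2] NP  lex  "park"
[2,3] N\NP  lex  "cat"
[1,3] N  <  k=2
[3,4] S\N  lex  "found"
[1,4] S  <  k=3
[0,4] S/(S/N)  >  k=1
[4,5] S/PP  lex  "on"
[5,6] PP  lex  "heard"
[4,6] S  >  k=5
[6,7] (S/N)\S  lex  "a"
[4,7] S/N  <  k=6
[0,7] S  >  k=4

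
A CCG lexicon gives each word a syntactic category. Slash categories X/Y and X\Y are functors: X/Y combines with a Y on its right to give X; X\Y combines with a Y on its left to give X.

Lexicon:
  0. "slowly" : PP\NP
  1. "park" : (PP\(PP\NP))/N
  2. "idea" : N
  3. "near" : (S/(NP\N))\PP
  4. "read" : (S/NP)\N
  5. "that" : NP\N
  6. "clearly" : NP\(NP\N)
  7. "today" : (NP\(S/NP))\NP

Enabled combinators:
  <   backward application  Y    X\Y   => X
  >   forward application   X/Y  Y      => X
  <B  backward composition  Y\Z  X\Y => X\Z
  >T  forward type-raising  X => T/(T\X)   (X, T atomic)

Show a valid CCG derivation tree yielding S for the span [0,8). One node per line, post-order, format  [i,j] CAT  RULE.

[0,1] PP\NP  lex  "slowly"
[1,2] (PP\(PP\NP))/N  lex  "park"
[2,3] N  lex  "idea"
[1,3] PP\(PP\NP)  >  k=2
[0,3] PP  <  k=1
[3,4] (S/(NP\N))\PP  lex  "near"
[0,4] S/(NP\N)  <  k=3
[4,5] (S/NP)\N  lex  "read"
[5,6] NP\N  lex  "that"
[6,7] NP\(NP\N)  lex  "clearly"
[5,7] NP  <  k=6
[7,8] (NP\(S/NP))\NP  lex  "today"
[5,8] NP\(S/NP)  <  k=7
[4,8] NP\N  <B  k=5
[0,8] S  >  k=4

[0,8] S   >
  [0,4] S/(NP\N)   <
    [0,3] PP   <
      [0,1] "slowly" : PP\NP
      [1,3] PP\(PP\NP)   >
        [1,2] "park" : (PP\(PP\NP))/N
        [2,3] "idea" : N
    [3,4] "near" : (S/(NP\N))\PP
  [4,8] NP\N   <B
    [4,5] "read" : (S/NP)\N
    [5,8] NP\(S/NP)   <
      [5,7] NP   <
        [5,6] "that" : NP\N
        [6,7] "clearly" : NP\(NP\N)
      [7,8] "today" : (NP\(S/NP))\NP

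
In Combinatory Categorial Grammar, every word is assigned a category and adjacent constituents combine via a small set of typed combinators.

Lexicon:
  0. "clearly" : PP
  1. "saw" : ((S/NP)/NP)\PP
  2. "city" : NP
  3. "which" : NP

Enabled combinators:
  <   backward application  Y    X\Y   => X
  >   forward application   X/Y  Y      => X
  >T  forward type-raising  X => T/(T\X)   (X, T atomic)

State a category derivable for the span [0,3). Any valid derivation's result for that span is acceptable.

[0,4] S   >
  [0,3] S/NP   >
    [0,2] (S/NP)/NP   <
      [0,1] "clearly" : PP
      [1,2] "saw" : ((S/NP)/NP)\PP
    [2,3] "city" : NP
  [3,4] "which" : NP

S/NP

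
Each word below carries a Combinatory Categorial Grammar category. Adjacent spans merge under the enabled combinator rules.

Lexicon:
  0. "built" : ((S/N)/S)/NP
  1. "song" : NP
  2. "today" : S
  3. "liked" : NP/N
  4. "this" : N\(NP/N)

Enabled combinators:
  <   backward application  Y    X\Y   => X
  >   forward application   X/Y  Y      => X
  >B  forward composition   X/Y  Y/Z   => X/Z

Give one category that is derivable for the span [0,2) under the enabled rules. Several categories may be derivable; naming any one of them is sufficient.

(S/N)/S

[0,5] S   >
  [0,3] S/N   >
    [0,2] (S/N)/S   >
      [0,1] "built" : ((S/N)/S)/NP
      [1,2] "song" : NP
    [2,3] "today" : S
  [3,5] N   <
    [3,4] "liked" : NP/N
    [4,5] "this" : N\(NP/N)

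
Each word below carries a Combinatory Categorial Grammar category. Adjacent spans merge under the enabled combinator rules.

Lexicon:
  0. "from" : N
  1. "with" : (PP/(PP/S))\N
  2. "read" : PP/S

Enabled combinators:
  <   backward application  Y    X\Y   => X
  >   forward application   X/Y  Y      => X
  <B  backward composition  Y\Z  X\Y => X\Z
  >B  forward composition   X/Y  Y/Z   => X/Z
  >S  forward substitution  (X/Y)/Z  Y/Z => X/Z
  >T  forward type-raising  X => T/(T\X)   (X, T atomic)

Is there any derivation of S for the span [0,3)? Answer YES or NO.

N (PP/(PP/S))\N PP/S
CKY chart[0,3] = {N/(N\PP), NP/(NP\PP), PP, PP/(PP\PP), S/(S\PP)}; S ∉ chart

NO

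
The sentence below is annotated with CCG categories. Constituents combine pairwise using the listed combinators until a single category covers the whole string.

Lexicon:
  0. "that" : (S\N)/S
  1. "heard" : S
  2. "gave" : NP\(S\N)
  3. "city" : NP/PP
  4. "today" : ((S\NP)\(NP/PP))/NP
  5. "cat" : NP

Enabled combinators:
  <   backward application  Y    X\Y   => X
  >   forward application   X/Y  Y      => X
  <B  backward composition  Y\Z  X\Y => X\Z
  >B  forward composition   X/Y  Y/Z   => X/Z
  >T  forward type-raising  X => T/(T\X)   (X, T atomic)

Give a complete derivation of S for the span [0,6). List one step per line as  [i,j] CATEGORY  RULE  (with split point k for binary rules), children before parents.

[0,6] S   <
  [0,3] NP   <
    [0,2] S\N   >
      [0,1] "that" : (S\N)/S
      [1,2] "heard" : S
    [2,3] "gave" : NP\(S\N)
  [3,6] S\NP   <
    [3,4] "city" : NP/PP
    [4,6] (S\NP)\(NP/PP)   >
      [4,5] "today" : ((S\NP)\(NP/PP))/NP
      [5,6] "cat" : NP

[0,1] (S\N)/S  lex  "that"
[1,2] S  lex  "heard"
[0,2] S\N  >  k=1
[2,3] NP\(S\N)  lex  "gave"
[0,3] NP  <  k=2
[3,4] NP/PP  lex  "city"
[4,5] ((S\NP)\(NP/PP))/NP  lex  "today"
[5,6] NP  lex  "cat"
[4,6] (S\NP)\(NP/PP)  >  k=5
[3,6] S\NP  <  k=4
[0,6] S  <  k=3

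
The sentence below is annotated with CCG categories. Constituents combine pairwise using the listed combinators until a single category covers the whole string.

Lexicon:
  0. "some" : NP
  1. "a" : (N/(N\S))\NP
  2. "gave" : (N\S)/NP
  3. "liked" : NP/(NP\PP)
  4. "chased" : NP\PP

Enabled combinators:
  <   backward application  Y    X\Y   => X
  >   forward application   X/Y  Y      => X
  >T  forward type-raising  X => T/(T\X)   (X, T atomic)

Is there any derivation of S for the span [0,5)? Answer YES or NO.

NP (N/(N\S))\NP (N\S)/NP NP/(NP\PP) NP\PP
CKY chart[0,5] = {N, N/(N\N), NP/(NP\N), PP/(PP\N), S/(S\N)}; S ∉ chart

NO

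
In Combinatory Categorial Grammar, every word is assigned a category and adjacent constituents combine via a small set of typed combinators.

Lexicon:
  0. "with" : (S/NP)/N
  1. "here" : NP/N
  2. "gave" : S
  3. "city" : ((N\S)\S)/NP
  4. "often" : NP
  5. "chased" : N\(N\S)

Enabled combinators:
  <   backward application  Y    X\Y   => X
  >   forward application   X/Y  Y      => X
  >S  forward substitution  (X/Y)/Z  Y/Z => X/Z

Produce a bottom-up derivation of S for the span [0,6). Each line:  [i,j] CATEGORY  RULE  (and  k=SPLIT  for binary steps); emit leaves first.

[0,6] S   >
  [0,2] S/N   >S
    [0,1] "with" : (S/NP)/N
    [1,2] "here" : NP/N
  [2,6] N   <
    [2,5] N\S   <
      [2,3] "gave" : S
      [3,5] (N\S)\S   >
        [3,4] "city" : ((N\S)\S)/NP
        [4,5] "often" : NP
    [5,6] "chased" : N\(N\S)

[0,1] (S/NP)/N  lex  "with"
[1,2] NP/N  lex  "here"
[0,2] S/N  >S  k=1
[2,3] S  lex  "gave"
[3,4] ((N\S)\S)/NP  lex  "city"
[4,5] NP  lex  "often"
[3,5] (N\S)\S  >  k=4
[2,5] N\S  <  k=3
[5,6] N\(N\S)  lex  "chased"
[2,6] N  <  k=5
[0,6] S  >  k=2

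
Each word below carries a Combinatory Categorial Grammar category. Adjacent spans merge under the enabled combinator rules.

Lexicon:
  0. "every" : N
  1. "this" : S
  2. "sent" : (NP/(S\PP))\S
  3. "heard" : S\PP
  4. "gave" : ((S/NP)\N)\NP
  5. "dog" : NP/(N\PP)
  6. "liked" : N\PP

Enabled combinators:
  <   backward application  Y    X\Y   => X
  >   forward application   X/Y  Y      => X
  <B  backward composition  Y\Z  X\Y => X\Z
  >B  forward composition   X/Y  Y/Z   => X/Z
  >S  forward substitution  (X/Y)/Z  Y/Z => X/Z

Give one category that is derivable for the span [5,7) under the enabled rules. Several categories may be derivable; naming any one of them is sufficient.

NP

[0,7] S   >
  [0,5] S/NP   <
    [0,1] "every" : N
    [1,5] (S/NP)\N   <
      [1,4] NP   >
        [1,3] NP/(S\PP)   <
          [1,2] "this" : S
          [2,3] "sent" : (NP/(S\PP))\S
        [3,4] "heard" : S\PP
      [4,5] "gave" : ((S/NP)\N)\NP
  [5,7] NP   >
    [5,6] "dog" : NP/(N\PP)
    [6,7] "liked" : N\PP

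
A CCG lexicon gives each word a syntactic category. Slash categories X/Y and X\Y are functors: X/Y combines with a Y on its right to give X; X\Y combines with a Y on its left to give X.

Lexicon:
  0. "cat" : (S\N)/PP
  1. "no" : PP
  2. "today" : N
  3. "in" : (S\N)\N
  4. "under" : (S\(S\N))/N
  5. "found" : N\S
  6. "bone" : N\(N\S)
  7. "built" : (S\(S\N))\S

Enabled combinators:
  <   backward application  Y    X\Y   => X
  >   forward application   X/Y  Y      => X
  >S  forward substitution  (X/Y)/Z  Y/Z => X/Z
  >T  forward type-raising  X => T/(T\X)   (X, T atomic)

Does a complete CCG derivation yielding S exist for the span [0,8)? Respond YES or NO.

YES

[0,8] S   <
  [0,2] S\N   >
    [0,1] "cat" : (S\N)/PP
    [1,2] "no" : PP
  [2,8] S\(S\N)   <
    [2,7] S   <
      [2,4] S\N   <
        [2,3] "today" : N
        [3,4] "in" : (S\N)\N
      [4,7] S\(S\N)   >
        [4,5] "under" : (S\(S\N))/N
        [5,7] N   <
          [5,6] "found" : N\S
          [6,7] "bone" : N\(N\S)
    [7,8] "built" : (S\(S\N))\S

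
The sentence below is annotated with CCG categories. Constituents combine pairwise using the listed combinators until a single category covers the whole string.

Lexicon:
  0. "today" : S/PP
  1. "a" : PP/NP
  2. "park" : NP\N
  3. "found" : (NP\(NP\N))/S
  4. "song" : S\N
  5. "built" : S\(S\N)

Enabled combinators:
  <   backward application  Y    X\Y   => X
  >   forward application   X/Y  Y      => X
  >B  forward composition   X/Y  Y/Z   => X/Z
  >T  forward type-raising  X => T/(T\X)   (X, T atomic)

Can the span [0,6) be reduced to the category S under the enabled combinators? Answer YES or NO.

[0,6] S   >
  [0,2] S/NP   >B
    [0,1] "today" : S/PP
    [1,2] "a" : PP/NP
  [2,6] NP   <
    [2,3] "park" : NP\N
    [3,6] NP\(NP\N)   >
      [3,4] "found" : (NP\(NP\N))/S
      [4,6] S   <
        [4,5] "song" : S\N
        [5,6] "built" : S\(S\N)

YES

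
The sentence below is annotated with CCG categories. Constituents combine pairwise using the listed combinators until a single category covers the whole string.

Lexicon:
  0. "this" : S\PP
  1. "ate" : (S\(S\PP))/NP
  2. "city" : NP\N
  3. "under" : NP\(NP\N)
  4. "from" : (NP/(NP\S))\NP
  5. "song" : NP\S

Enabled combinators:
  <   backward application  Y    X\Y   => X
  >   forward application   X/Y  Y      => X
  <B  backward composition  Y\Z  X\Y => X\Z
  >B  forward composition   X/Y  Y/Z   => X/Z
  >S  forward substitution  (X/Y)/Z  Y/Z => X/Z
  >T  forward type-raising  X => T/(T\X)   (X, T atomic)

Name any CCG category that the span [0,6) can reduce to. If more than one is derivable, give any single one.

S

[0,6] S   <
  [0,1] "this" : S\PP
  [1,6] S\(S\PP)   >
    [1,2] "ate" : (S\(S\PP))/NP
    [2,6] NP   >
      [2,5] NP/(NP\S)   <
        [2,4] NP   <
          [2,3] "city" : NP\N
          [3,4] "under" : NP\(NP\N)
        [4,5] "from" : (NP/(NP\S))\NP
      [5,6] "song" : NP\S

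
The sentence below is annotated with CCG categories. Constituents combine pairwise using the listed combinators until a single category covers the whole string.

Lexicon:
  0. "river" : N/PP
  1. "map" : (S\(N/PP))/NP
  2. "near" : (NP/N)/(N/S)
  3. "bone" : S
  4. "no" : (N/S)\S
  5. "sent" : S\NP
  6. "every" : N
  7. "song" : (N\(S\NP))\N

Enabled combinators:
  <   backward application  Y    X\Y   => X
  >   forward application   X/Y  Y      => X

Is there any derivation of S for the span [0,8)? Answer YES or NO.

YES

[0,8] S   <
  [0,1] "river" : N/PP
  [1,8] S\(N/PP)   >
    [1,2] "map" : (S\(N/PP))/NP
    [2,8] NP   >
      [2,5] NP/N   >
        [2,3] "near" : (NP/N)/(N/S)
        [3,5] N/S   <
          [3,4] "bone" : S
          [4,5] "no" : (N/S)\S
      [5,8] N   <
        [5,6] "sent" : S\NP
        [6,8] N\(S\NP)   <
          [6,7] "every" : N
          [7,8] "song" : (N\(S\NP))\N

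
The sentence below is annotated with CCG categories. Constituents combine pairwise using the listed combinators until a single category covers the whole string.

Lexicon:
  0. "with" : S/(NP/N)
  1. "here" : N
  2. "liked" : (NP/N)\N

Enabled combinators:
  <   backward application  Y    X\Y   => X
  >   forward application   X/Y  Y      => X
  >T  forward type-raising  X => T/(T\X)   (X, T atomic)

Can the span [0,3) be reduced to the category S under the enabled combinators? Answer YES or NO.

[0,3] S   >
  [0,1] "with" : S/(NP/N)
  [1,3] NP/N   <
    [1,2] "here" : N
    [2,3] "liked" : (NP/N)\N

YES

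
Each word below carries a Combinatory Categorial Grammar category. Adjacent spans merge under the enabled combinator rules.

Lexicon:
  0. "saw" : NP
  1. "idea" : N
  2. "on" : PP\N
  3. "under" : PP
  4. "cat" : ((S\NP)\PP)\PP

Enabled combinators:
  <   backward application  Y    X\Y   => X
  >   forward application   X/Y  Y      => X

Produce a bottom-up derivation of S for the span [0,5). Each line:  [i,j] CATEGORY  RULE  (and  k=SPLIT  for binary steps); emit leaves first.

[0,5] S   <
  [0,1] "saw" : NP
  [1,5] S\NP   <
    [1,3] PP   <
      [1,2] "idea" : N
      [2,3] "on" : PP\N
    [3,5] (S\NP)\PP   <
      [3,4] "under" : PP
      [4,5] "cat" : ((S\NP)\PP)\PP

[0,1] NP  lex  "saw"
[1,2] N  lex  "idea"
[2,3] PP\N  lex  "on"
[1,3] PP  <  k=2
[3,4] PP  lex  "under"
[4,5] ((S\NP)\PP)\PP  lex  "cat"
[3,5] (S\NP)\PP  <  k=4
[1,5] S\NP  <  k=3
[0,5] S  <  k=1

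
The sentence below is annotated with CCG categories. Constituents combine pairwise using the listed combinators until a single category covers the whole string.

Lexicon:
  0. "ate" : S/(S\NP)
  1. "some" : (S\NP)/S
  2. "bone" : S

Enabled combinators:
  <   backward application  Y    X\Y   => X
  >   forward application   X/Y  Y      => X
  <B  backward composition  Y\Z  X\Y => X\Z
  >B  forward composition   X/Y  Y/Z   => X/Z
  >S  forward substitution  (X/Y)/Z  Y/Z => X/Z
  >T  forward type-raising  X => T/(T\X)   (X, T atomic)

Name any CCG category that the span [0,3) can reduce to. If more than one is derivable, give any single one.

S

[0,3] S   >
  [0,1] "ate" : S/(S\NP)
  [1,3] S\NP   >
    [1,2] "some" : (S\NP)/S
    [2,3] "bone" : S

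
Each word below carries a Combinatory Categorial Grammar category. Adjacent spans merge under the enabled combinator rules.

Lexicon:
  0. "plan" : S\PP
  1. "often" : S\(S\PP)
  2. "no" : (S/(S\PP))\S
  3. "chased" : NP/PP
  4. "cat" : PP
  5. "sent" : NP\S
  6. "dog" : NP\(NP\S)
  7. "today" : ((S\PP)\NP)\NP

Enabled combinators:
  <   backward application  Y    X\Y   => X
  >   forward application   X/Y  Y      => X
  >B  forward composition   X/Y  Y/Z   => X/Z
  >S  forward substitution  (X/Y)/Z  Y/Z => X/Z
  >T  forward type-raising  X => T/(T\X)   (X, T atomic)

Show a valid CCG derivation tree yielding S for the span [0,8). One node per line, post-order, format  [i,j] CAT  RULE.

[0,1] S\PP  lex  "plan"
[1,2] S\(S\PP)  lex  "often"
[0,2] S  <  k=1
[2,3] (S/(S\PP))\S  lex  "no"
[0,3] S/(S\PP)  <  k=2
[3,4] NP/PP  lex  "chased"
[4,5] PP  lex  "cat"
[3,5] NP  >  k=4
[5,6] NP\S  lex  "sent"
[6,7] NP\(NP\S)  lex  "dog"
[5,7] NP  <  k=6
[7,8] ((S\PP)\NP)\NP  lex  "today"
[5,8] (S\PP)\NP  <  k=7
[3,8] S\PP  <  k=5
[0,8] S  >  k=3

[0,8] S   >
  [0,3] S/(S\PP)   <
    [0,2] S   <
      [0,1] "plan" : S\PP
      [1,2] "often" : S\(S\PP)
    [2,3] "no" : (S/(S\PP))\S
  [3,8] S\PP   <
    [3,5] NP   >
      [3,4] "chased" : NP/PP
      [4,5] "cat" : PP
    [5,8] (S\PP)\NP   <
      [5,7] NP   <
        [5,6] "sent" : NP\S
        [6,7] "dog" : NP\(NP\S)
      [7,8] "today" : ((S\PP)\NP)\NP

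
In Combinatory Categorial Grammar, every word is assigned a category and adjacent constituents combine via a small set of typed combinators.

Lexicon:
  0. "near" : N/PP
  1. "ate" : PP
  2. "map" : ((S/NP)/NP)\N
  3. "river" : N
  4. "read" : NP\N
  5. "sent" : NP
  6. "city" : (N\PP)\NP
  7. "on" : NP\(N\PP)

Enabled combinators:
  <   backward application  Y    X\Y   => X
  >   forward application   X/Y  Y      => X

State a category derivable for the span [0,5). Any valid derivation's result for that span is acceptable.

S/NP

[0,8] S   >
  [0,5] S/NP   >
    [0,3] (S/NP)/NP   <
      [0,2] N   >
        [0,1] "near" : N/PP
        [1,2] "ate" : PP
      [2,3] "map" : ((S/NP)/NP)\N
    [3,5] NP   <
      [3,4] "river" : N
      [4,5] "read" : NP\N
  [5,8] NP   <
    [5,7] N\PP   <
      [5,6] "sent" : NP
      [6,7] "city" : (N\PP)\NP
    [7,8] "on" : NP\(N\PP)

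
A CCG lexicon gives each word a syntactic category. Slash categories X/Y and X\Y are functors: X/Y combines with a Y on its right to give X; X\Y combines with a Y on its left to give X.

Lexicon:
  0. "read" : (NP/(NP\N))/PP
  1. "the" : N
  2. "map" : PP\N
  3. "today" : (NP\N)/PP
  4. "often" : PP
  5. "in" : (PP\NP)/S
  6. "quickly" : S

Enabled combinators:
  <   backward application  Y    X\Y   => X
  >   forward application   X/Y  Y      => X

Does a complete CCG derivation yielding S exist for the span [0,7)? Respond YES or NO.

NO

(NP/(NP\N))/PP N PP\N (NP\N)/PP PP (PP\NP)/S S
CKY chart[0,7] = {PP}; S ∉ chart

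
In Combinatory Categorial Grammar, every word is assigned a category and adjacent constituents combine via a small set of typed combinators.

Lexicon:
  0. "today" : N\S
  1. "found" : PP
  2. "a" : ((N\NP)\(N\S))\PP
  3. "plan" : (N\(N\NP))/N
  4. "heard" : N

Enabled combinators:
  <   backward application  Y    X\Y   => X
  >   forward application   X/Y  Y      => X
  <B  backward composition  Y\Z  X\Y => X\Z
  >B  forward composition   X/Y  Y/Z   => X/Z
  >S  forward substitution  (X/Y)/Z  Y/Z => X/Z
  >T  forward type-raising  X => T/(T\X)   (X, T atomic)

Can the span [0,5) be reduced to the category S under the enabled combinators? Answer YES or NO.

NO

N\S PP ((N\NP)\(N\S))\PP (N\(N\NP))/N N
CKY chart[0,5] = {N, N/(N\N), NP/(NP\N), PP/(PP\N), S/(S\N)}; S ∉ chart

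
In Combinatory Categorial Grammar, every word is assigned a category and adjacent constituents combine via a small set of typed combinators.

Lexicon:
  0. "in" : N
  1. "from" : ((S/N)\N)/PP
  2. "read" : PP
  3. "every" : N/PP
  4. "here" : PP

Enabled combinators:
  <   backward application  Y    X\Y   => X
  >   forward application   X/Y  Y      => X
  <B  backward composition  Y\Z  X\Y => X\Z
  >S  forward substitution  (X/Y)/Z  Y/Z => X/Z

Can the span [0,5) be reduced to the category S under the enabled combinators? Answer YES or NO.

YES

[0,5] S   >
  [0,3] S/N   <
    [0,1] "in" : N
    [1,3] (S/N)\N   >
      [1,2] "from" : ((S/N)\N)/PP
      [2,3] "read" : PP
  [3,5] N   >
    [3,4] "every" : N/PP
    [4,5] "here" : PP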